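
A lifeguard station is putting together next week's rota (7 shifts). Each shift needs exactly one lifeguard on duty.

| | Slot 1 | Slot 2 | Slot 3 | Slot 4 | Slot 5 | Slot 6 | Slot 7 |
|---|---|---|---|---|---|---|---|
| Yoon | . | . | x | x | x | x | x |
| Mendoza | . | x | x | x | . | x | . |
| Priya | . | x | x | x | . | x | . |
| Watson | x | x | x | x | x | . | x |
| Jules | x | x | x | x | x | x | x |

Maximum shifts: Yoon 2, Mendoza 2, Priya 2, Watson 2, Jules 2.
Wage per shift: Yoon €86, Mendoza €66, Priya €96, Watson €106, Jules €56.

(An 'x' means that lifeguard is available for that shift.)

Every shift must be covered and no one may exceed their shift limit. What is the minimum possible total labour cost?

Picking the cheapest available lifeguard for each shift independently would cost €392, but that ignores the shift limits.
An optimal schedule: Slot 1→Jules, Slot 2→Mendoza, Slot 3→Yoon, Slot 4→Priya, Slot 5→Jules, Slot 6→Mendoza, Slot 7→Yoon.
Total: 56 + 66 + 86 + 96 + 56 + 66 + 86 = €512.

€512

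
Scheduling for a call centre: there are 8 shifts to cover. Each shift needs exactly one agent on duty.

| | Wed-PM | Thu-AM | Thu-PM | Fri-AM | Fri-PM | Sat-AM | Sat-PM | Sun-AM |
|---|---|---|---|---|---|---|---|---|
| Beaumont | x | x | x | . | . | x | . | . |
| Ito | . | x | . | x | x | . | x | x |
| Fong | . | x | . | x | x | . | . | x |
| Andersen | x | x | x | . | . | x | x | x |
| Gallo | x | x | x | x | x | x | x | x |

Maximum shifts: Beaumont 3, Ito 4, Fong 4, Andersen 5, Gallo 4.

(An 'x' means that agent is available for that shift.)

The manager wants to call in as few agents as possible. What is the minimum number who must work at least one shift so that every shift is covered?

2

8 slots to fill and no one can take more than 5, so at least ⌈8/5⌉ = 2 agents are needed.
Ito and Andersen alone can cover everything: Wed-PM→Andersen, Thu-AM→Ito, Thu-PM→Andersen, Fri-AM→Ito, Fri-PM→Ito, Sat-AM→Andersen, Sat-PM→Ito, Sun-AM→Andersen.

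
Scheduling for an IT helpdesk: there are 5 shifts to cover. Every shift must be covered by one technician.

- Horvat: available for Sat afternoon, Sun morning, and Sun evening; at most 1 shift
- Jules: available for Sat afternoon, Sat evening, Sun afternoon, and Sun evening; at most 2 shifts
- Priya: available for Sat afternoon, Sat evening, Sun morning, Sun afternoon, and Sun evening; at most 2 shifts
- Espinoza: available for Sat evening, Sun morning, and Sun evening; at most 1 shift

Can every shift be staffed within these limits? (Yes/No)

One valid schedule: Sat afternoon→Horvat, Sat evening→Jules, Sun morning→Priya, Sun afternoon→Jules, Sun evening→Priya.
Loads: Horvat 1/1, Jules 2/2, Priya 2/2, Espinoza 0/1 — all within limits.

Yes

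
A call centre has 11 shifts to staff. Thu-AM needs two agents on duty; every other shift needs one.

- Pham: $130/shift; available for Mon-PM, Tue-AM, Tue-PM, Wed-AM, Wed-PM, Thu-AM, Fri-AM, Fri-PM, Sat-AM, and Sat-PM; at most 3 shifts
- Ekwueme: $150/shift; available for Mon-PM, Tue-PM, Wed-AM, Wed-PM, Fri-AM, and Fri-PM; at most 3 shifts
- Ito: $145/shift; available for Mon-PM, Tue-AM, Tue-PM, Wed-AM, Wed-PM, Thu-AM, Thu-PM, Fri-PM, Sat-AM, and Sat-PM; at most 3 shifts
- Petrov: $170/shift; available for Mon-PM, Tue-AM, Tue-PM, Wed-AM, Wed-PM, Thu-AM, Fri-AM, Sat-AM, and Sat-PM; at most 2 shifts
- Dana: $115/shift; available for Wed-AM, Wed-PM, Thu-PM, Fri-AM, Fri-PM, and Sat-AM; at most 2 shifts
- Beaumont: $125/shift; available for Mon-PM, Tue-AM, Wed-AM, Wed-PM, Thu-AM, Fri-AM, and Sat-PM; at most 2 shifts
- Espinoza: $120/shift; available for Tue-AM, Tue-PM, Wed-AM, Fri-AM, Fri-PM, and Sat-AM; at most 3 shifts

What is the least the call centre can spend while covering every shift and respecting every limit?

Picking the cheapest available agent for each shift independently would cost $1435, but that ignores the shift limits.
An optimal schedule: Mon-PM→Beaumont, Tue-AM→Espinoza, Tue-PM→Espinoza, Wed-AM→Ito, Wed-PM→Pham, Thu-AM→Pham+Ito, Thu-PM→Dana, Fri-AM→Pham, Fri-PM→Dana, Sat-AM→Espinoza, Sat-PM→Beaumont.
Total: 125 + 120 + 120 + 145 + 130 + 130 + 145 + 115 + 130 + 115 + 120 + 125 = $1520.

$1520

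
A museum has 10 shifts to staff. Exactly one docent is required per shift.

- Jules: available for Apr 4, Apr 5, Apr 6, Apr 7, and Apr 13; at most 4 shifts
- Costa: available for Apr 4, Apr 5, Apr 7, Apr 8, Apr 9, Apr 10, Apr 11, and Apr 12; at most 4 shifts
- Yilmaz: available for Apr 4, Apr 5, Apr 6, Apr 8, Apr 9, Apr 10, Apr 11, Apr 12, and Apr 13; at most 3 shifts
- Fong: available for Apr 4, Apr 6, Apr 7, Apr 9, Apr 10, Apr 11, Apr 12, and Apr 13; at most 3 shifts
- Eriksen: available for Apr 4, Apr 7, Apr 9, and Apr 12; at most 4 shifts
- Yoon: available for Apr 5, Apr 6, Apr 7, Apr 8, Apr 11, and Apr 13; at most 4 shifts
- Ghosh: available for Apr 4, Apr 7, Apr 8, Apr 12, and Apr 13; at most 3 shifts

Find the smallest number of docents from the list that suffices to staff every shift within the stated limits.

3

10 slots to fill and no one can take more than 4, so at least ⌈10/4⌉ = 3 docents are needed.
Jules, Costa, and Yilmaz alone can cover everything: Apr 4→Jules, Apr 5→Yilmaz, Apr 6→Jules, Apr 7→Jules, Apr 8→Costa, Apr 9→Costa, Apr 10→Costa, Apr 11→Costa, Apr 12→Yilmaz, Apr 13→Jules.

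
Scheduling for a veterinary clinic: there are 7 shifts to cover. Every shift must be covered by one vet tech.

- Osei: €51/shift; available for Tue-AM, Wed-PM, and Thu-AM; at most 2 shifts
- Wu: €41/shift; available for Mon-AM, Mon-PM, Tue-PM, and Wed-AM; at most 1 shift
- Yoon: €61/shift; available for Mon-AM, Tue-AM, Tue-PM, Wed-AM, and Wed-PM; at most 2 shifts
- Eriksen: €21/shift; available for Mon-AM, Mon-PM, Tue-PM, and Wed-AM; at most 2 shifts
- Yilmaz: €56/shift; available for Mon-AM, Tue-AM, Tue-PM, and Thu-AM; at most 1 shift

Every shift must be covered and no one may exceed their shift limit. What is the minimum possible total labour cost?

€302

Picking the cheapest available vet tech for each shift independently would cost €237, but that ignores the shift limits.
An optimal schedule: Mon-AM→Wu, Mon-PM→Eriksen, Tue-AM→Yilmaz, Tue-PM→Yoon, Wed-AM→Eriksen, Wed-PM→Osei, Thu-AM→Osei.
Total: 41 + 21 + 56 + 61 + 21 + 51 + 51 = €302.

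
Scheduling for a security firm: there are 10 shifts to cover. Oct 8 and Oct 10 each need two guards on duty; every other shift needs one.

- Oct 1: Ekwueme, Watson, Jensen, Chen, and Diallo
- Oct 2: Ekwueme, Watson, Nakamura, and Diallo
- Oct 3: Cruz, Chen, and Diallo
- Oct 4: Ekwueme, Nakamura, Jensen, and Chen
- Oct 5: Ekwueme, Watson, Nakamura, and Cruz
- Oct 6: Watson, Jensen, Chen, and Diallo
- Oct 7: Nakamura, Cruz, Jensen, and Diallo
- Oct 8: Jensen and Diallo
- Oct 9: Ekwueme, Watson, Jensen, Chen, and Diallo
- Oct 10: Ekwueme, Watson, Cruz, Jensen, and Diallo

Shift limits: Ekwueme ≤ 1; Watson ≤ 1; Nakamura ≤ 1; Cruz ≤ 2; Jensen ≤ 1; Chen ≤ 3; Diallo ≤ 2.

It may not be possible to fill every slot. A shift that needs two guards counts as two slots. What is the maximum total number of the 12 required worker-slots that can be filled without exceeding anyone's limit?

11

Total capacity across all guards is 1+1+1+2+1+3+2 = 11, and 12 slots are needed, so at most 11 can be filled.
An assignment achieving 11: Oct 1→Chen, Oct 2→Ekwueme, Oct 3→Cruz, Oct 4→Nakamura, Oct 5→Watson, Oct 6→Chen, Oct 7→Cruz, Oct 8→Jensen+Diallo, Oct 9→Chen, Oct 10→Diallo.
Loads: Ekwueme 1/1, Watson 1/1, Nakamura 1/1, Cruz 2/2, Jensen 1/1, Chen 3/3, Diallo 2/2.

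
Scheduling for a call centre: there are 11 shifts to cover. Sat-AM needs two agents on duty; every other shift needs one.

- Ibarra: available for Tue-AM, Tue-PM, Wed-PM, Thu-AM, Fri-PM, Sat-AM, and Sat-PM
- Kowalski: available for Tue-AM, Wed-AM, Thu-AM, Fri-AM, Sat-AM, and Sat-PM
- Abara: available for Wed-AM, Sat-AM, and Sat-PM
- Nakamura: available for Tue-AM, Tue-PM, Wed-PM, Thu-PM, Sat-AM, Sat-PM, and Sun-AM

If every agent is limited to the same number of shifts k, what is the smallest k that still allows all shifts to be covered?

3

With 4 agents and 12 worker-slots to fill, someone must work at least ⌈12/4⌉ = 3 shifts, so k ≥ 3.
k = 3 works: Tue-AM→Kowalski, Tue-PM→Ibarra, Wed-AM→Abara, Wed-PM→Ibarra, Thu-AM→Kowalski, Thu-PM→Nakamura, Fri-AM→Kowalski, Fri-PM→Ibarra, Sat-AM→Abara+Nakamura, Sat-PM→Abara, Sun-AM→Nakamura.
Loads: Ibarra 3, Kowalski 3, Abara 3, Nakamura 3 — all ≤ 3.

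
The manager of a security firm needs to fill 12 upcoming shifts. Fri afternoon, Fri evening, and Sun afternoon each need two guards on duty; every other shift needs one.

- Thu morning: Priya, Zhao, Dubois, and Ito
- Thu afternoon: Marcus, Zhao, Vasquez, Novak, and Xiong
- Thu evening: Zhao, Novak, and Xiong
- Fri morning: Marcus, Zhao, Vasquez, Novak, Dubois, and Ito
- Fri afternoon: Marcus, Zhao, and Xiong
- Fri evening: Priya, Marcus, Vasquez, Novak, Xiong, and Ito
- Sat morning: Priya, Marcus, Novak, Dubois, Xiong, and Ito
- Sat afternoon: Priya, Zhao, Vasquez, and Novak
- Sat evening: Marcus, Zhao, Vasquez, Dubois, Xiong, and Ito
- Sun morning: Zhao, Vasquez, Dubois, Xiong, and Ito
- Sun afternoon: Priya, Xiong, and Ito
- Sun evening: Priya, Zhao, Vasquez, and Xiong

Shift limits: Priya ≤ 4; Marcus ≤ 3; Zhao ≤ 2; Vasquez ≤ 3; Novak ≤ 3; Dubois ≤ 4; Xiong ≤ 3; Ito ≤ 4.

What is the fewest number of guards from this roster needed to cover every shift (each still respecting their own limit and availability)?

15 slots to fill and no one can take more than 4, so at least ⌈15/4⌉ = 4 guards are needed.
No set of 4 guards can cover every shift (each such set leaves at least one shift with no one available or exceeds a cap).
Priya, Marcus, Zhao, Vasquez, and Xiong alone can cover everything: Thu morning→Priya, Thu afternoon→Marcus, Thu evening→Zhao, Fri morning→Marcus, Fri afternoon→Marcus+Zhao, Fri evening→Vasquez+Xiong, Sat morning→Priya, Sat afternoon→Priya, Sat evening→Vasquez, Sun morning→Vasquez, Sun afternoon→Priya+Xiong, Sun evening→Xiong.

5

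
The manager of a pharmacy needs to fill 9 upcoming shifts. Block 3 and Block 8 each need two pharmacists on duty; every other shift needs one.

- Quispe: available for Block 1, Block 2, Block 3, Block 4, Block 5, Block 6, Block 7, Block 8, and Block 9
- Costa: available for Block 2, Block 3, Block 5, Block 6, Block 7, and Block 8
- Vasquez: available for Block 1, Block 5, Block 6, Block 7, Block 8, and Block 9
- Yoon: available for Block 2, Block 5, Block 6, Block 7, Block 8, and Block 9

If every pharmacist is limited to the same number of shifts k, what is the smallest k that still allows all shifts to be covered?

With 4 pharmacists and 11 worker-slots to fill, someone must work at least ⌈11/4⌉ = 3 shifts, so k ≥ 3.
k = 3 works: Block 1→Quispe, Block 2→Costa, Block 3→Quispe+Costa, Block 4→Quispe, Block 5→Costa, Block 6→Vasquez, Block 7→Yoon, Block 8→Vasquez+Yoon, Block 9→Vasquez.
Loads: Quispe 3, Costa 3, Vasquez 3, Yoon 2 — all ≤ 3.

3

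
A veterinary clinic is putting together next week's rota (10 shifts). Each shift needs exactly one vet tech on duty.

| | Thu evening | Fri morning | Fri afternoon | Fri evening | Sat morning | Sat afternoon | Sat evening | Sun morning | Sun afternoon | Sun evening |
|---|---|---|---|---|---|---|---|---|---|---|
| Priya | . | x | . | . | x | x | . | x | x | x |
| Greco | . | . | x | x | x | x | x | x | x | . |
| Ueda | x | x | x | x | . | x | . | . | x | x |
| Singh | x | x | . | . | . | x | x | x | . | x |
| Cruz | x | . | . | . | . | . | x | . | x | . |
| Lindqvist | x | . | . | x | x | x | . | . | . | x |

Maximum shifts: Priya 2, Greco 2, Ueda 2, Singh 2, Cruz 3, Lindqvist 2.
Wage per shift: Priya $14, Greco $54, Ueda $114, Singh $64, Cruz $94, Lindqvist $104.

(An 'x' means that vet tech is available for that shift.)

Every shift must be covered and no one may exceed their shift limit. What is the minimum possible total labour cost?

$650

Picking the cheapest available vet tech for each shift independently would cost $310, but that ignores the shift limits.
An optimal schedule: Thu evening→Cruz, Fri morning→Priya, Fri afternoon→Greco, Fri evening→Greco, Sat morning→Priya, Sat afternoon→Lindqvist, Sat evening→Cruz, Sun morning→Singh, Sun afternoon→Cruz, Sun evening→Singh.
Total: 94 + 14 + 54 + 54 + 14 + 104 + 94 + 64 + 94 + 64 = $650.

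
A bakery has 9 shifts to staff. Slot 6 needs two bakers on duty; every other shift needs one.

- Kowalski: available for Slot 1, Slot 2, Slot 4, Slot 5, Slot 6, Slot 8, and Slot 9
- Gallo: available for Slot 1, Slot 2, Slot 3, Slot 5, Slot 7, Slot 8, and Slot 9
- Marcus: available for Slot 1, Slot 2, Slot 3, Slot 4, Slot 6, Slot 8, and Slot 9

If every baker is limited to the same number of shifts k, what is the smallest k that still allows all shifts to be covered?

With 3 bakers and 10 worker-slots to fill, someone must work at least ⌈10/3⌉ = 4 shifts, so k ≥ 4.
k = 4 works: Slot 1→Kowalski, Slot 2→Gallo, Slot 3→Gallo, Slot 4→Kowalski, Slot 5→Kowalski, Slot 6→Kowalski+Marcus, Slot 7→Gallo, Slot 8→Gallo, Slot 9→Marcus.
Loads: Kowalski 4, Gallo 4, Marcus 2 — all ≤ 4.

4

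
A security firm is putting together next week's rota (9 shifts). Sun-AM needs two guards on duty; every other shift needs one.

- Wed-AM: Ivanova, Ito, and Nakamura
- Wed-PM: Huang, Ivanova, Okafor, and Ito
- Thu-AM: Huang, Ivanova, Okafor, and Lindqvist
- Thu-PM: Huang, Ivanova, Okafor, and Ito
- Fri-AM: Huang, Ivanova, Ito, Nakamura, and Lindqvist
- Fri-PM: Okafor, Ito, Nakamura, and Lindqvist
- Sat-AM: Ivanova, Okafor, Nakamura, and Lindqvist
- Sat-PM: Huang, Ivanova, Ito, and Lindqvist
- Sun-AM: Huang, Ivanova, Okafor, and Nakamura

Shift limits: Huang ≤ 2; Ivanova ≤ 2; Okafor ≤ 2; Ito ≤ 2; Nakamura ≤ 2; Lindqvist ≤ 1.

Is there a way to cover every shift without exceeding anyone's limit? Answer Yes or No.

One valid schedule: Wed-AM→Ivanova, Wed-PM→Huang, Thu-AM→Huang, Thu-PM→Ivanova, Fri-AM→Ito, Fri-PM→Okafor, Sat-AM→Nakamura, Sat-PM→Ito, Sun-AM→Okafor+Nakamura.
Loads: Huang 2/2, Ivanova 2/2, Okafor 2/2, Ito 2/2, Nakamura 2/2, Lindqvist 0/1 — all within limits.

Yes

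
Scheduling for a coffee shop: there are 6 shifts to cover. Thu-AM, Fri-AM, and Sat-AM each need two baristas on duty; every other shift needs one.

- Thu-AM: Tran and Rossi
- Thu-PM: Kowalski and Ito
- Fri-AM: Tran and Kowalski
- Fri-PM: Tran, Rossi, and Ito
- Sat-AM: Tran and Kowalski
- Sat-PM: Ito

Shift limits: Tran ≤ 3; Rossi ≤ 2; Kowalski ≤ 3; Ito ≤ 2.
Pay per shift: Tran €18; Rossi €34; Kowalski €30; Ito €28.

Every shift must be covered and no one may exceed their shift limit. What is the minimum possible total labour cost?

€234

Thu-AM can only be covered by Tran and Rossi, so that assignment is forced.
Fri-AM can only be covered by Tran and Kowalski, so that assignment is forced.
Sat-AM can only be covered by Tran and Kowalski, so that assignment is forced.
Picking the cheapest available barista for each shift independently would cost €222, but that ignores the shift limits.
An optimal schedule: Thu-AM→Tran+Rossi, Thu-PM→Kowalski, Fri-AM→Tran+Kowalski, Fri-PM→Ito, Sat-AM→Tran+Kowalski, Sat-PM→Ito.
Total: 18 + 34 + 30 + 18 + 30 + 28 + 18 + 30 + 28 = €234.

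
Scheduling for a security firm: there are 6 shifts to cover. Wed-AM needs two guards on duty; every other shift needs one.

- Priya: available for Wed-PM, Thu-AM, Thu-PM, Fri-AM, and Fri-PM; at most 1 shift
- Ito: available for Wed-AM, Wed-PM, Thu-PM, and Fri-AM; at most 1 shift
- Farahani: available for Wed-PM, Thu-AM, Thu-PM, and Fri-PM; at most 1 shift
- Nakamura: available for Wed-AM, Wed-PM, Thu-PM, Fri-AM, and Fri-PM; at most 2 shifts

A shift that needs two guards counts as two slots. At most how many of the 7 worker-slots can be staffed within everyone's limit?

5

Total capacity across all guards is 1+1+1+2 = 5, and 7 slots are needed, so at most 5 can be filled.
An assignment achieving 5: Wed-AM→Ito+Nakamura, Thu-AM→Priya, Fri-AM→Nakamura, Fri-PM→Farahani.
Loads: Priya 1/1, Ito 1/1, Farahani 1/1, Nakamura 2/2.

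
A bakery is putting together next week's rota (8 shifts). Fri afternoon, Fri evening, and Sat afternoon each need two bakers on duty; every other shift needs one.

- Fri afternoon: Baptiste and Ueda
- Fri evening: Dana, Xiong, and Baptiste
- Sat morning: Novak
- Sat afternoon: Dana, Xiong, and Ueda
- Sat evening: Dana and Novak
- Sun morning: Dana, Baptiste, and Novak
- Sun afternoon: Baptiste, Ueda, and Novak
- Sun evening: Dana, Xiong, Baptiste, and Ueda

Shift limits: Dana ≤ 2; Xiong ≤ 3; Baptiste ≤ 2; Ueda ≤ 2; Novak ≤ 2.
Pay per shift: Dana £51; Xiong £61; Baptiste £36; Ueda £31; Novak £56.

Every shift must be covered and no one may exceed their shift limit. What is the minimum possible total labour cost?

£531

Fri afternoon can only be covered by Baptiste and Ueda, so that assignment is forced.
Sat morning can only be covered by Novak, so that assignment is forced.
Picking the cheapest available baker for each shift independently would cost £441, but that ignores the shift limits.
An optimal schedule: Fri afternoon→Baptiste+Ueda, Fri evening→Dana+Xiong, Sat morning→Novak, Sat afternoon→Xiong+Ueda, Sat evening→Dana, Sun morning→Baptiste, Sun afternoon→Novak, Sun evening→Xiong.
Total: 36 + 31 + 51 + 61 + 56 + 61 + 31 + 51 + 36 + 56 + 61 = £531.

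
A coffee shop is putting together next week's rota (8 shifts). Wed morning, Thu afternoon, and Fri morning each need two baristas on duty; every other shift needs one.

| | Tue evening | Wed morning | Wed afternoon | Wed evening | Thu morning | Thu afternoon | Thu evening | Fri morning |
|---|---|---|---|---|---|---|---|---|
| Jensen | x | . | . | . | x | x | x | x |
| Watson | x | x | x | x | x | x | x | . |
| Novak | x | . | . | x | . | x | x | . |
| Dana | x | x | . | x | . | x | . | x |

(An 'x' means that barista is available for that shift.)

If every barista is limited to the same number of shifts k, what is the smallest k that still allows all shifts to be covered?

With 4 baristas and 11 worker-slots to fill, someone must work at least ⌈11/4⌉ = 3 shifts, so k ≥ 3.
k = 3 works: Tue evening→Novak, Wed morning→Watson+Dana, Wed afternoon→Watson, Wed evening→Watson, Thu morning→Jensen, Thu afternoon→Novak+Dana, Thu evening→Jensen, Fri morning→Jensen+Dana.
Loads: Jensen 3, Watson 3, Novak 2, Dana 3 — all ≤ 3.

3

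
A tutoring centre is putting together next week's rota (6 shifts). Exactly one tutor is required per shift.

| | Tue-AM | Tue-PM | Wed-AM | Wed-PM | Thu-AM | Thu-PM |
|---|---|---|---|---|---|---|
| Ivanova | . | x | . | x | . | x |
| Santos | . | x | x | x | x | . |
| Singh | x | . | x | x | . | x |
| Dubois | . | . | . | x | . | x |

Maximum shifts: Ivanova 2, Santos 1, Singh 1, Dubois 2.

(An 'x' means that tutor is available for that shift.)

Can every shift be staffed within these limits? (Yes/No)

Total capacity is 6 and 6 slots are needed, so capacity alone doesn't rule it out.
Shifts {Tue-AM, Wed-AM, Thu-AM} need 3 worker-slots in total, but the tutors available for any of those shifts (Santos and Singh) can supply at most 2 among them. So no valid schedule exists.

No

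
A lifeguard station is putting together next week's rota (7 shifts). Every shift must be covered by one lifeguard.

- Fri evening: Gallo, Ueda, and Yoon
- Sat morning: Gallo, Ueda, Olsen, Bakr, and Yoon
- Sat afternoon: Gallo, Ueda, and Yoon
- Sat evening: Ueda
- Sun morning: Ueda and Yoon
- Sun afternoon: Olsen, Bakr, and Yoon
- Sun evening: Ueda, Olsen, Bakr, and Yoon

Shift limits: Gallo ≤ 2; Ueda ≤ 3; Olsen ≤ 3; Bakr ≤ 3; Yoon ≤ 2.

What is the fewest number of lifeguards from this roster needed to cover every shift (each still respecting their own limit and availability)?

7 slots to fill and no one can take more than 3, so at least ⌈7/3⌉ = 3 lifeguards are needed.
Gallo, Ueda, and Olsen alone can cover everything: Fri evening→Gallo, Sat morning→Olsen, Sat afternoon→Gallo, Sat evening→Ueda, Sun morning→Ueda, Sun afternoon→Olsen, Sun evening→Ueda.

3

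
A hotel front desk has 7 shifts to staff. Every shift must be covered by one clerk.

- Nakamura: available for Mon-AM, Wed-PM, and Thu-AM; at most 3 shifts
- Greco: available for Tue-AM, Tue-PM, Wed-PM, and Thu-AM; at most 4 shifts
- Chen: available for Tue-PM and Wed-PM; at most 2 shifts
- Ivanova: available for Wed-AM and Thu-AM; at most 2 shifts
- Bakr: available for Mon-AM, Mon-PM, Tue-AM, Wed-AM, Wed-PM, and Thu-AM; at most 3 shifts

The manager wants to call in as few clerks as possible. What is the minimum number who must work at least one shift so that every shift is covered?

7 slots to fill and no one can take more than 4, so at least ⌈7/4⌉ = 2 clerks are needed.
Greco and Bakr alone can cover everything: Mon-AM→Bakr, Mon-PM→Bakr, Tue-AM→Greco, Tue-PM→Greco, Wed-AM→Bakr, Wed-PM→Greco, Thu-AM→Greco.

2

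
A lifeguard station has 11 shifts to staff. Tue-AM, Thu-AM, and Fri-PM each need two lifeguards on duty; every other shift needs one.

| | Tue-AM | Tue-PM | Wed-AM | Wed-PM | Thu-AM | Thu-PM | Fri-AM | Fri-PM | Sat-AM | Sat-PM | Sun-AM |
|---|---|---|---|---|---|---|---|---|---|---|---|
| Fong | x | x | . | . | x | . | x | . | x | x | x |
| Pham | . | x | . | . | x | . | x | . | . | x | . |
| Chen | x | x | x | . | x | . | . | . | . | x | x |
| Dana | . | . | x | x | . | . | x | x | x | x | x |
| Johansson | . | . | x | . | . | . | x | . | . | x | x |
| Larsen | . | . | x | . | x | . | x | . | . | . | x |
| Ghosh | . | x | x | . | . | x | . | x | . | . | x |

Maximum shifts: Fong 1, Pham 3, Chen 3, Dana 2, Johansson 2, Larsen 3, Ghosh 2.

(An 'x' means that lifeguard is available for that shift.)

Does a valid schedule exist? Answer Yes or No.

No

Total capacity is 16 and 14 slots are needed, so capacity alone doesn't rule it out.
Shifts {Tue-AM, Wed-PM, Fri-PM, Sat-AM} need 6 worker-slots in total, but the lifeguards available for any of those shifts (Fong, Chen, Dana, and Ghosh) can supply at most 5 among them. So no valid schedule exists.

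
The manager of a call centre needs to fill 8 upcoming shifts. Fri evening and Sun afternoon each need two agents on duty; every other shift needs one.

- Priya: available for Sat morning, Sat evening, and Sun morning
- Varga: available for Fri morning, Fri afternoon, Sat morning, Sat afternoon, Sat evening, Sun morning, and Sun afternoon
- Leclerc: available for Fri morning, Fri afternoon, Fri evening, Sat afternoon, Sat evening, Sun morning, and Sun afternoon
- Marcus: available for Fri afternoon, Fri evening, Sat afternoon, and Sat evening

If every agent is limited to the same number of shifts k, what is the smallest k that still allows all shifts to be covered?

With 4 agents and 10 worker-slots to fill, someone must work at least ⌈10/4⌉ = 3 shifts, so k ≥ 3.
k = 3 works: Fri morning→Varga, Fri afternoon→Varga, Fri evening→Leclerc+Marcus, Sat morning→Priya, Sat afternoon→Leclerc, Sat evening→Priya, Sun morning→Priya, Sun afternoon→Varga+Leclerc.
Loads: Priya 3, Varga 3, Leclerc 3, Marcus 1 — all ≤ 3.

3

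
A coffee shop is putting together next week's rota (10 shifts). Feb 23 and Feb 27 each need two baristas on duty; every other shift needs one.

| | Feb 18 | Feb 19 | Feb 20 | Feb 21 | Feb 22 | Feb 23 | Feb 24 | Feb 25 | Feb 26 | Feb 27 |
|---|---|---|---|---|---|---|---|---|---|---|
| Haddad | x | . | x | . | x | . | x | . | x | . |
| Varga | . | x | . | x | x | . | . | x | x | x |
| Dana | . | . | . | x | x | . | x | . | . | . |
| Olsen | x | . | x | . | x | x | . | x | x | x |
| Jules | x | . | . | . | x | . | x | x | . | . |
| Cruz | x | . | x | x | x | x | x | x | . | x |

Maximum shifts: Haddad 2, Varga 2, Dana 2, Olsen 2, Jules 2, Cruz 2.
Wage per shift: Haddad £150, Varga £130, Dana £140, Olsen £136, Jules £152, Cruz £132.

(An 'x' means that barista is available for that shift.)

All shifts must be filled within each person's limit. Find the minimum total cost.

£1680

Feb 19 can only be covered by Varga, so that assignment is forced.
Feb 23 can only be covered by Olsen and Cruz, so that assignment is forced.
Picking the cheapest available barista for each shift independently would cost £1576, but that ignores the shift limits.
An optimal schedule: Feb 18→Jules, Feb 19→Varga, Feb 20→Haddad, Feb 21→Varga, Feb 22→Dana, Feb 23→Olsen+Cruz, Feb 24→Dana, Feb 25→Jules, Feb 26→Haddad, Feb 27→Olsen+Cruz.
Total: 152 + 130 + 150 + 130 + 140 + 136 + 132 + 140 + 152 + 150 + 136 + 132 = £1680.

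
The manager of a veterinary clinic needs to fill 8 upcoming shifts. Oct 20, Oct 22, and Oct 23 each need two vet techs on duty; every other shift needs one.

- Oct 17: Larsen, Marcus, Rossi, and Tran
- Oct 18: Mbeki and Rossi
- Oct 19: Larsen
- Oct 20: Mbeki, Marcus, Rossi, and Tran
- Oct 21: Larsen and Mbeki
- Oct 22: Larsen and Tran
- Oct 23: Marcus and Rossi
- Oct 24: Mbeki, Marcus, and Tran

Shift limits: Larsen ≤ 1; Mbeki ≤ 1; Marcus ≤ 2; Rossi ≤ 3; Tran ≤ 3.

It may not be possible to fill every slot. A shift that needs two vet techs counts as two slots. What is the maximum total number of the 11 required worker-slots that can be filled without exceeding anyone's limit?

Total capacity across all vet techs is 1+1+2+3+3 = 10, and 11 slots are needed, so at most 10 can be filled.
An assignment achieving 10: Oct 17→Tran, Oct 18→Rossi, Oct 19→Larsen, Oct 20→Rossi+Tran, Oct 21→Mbeki, Oct 22→Tran, Oct 23→Marcus+Rossi, Oct 24→Marcus.
Loads: Larsen 1/1, Mbeki 1/1, Marcus 2/2, Rossi 3/3, Tran 3/3.

10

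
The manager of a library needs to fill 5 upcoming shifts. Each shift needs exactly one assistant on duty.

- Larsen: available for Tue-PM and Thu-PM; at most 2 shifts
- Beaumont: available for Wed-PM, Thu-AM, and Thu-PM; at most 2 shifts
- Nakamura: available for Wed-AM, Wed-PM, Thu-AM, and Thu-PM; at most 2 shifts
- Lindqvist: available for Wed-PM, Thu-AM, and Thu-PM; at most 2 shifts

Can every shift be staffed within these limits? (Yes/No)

Tue-PM can only be covered by Larsen, so that assignment is forced.
Wed-AM can only be covered by Nakamura, so that assignment is forced.
One valid schedule: Tue-PM→Larsen, Wed-AM→Nakamura, Wed-PM→Beaumont, Thu-AM→Beaumont, Thu-PM→Larsen.
Loads: Larsen 2/2, Beaumont 2/2, Nakamura 1/2, Lindqvist 0/2 — all within limits.

Yes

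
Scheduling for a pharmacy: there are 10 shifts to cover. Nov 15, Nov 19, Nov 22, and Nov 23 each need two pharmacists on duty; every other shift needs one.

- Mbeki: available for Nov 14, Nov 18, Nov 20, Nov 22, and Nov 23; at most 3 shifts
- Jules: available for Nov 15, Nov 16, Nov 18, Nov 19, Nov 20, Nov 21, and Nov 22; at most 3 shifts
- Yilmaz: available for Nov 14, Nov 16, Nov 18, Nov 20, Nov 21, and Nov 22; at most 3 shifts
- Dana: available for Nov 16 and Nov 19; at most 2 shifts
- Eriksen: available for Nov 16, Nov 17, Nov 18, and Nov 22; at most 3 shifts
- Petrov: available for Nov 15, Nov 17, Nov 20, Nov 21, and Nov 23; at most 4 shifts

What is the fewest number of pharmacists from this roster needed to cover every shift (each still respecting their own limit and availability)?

14 slots to fill and no one can take more than 4, so at least ⌈14/4⌉ = 4 pharmacists are needed.
Any 4 pharmacists together have capacity at most 4+3+3+3 = 13 < 14 slots, so 4 can never suffice.
Mbeki, Jules, Yilmaz, Dana, and Petrov alone can cover everything: Nov 14→Mbeki, Nov 15→Jules+Petrov, Nov 16→Jules, Nov 17→Petrov, Nov 18→Yilmaz, Nov 19→Jules+Dana, Nov 20→Petrov, Nov 21→Yilmaz, Nov 22→Mbeki+Yilmaz, Nov 23→Mbeki+Petrov.

5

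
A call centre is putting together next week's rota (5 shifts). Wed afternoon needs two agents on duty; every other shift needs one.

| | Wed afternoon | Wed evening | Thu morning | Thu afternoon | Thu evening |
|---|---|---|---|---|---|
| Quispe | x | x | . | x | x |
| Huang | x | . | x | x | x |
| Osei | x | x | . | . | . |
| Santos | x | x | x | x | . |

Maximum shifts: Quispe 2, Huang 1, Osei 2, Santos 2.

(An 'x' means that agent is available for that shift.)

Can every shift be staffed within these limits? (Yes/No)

One valid schedule: Wed afternoon→Osei+Santos, Wed evening→Quispe, Thu morning→Huang, Thu afternoon→Santos, Thu evening→Quispe.
Loads: Quispe 2/2, Huang 1/1, Osei 1/2, Santos 2/2 — all within limits.

Yes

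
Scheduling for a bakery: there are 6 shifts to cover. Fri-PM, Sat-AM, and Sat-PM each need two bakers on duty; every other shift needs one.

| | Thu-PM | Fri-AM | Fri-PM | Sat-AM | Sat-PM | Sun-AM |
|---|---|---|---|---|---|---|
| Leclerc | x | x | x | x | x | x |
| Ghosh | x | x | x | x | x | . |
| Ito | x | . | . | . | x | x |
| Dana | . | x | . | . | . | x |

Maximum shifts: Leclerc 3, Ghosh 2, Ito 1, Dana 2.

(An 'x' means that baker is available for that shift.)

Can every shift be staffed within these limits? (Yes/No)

No

Shifts {Thu-PM, Fri-PM, Sat-AM, Sat-PM} need 7 worker-slots in total, but the bakers available for any of those shifts (Leclerc, Ghosh, and Ito) can supply at most 6 among them. So no valid schedule exists.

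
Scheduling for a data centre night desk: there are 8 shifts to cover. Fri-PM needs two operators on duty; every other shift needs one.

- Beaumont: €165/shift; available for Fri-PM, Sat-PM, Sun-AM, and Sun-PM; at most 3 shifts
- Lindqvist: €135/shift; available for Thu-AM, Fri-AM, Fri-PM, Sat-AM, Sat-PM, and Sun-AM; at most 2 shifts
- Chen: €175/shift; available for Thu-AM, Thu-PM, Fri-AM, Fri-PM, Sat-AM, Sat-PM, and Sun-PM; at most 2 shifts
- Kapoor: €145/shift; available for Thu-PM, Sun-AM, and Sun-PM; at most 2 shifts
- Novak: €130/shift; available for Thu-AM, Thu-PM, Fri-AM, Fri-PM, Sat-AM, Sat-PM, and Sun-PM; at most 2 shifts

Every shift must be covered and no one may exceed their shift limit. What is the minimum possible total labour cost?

€1315

Picking the cheapest available operator for each shift independently would cost €1180, but that ignores the shift limits.
An optimal schedule: Thu-AM→Novak, Thu-PM→Kapoor, Fri-AM→Novak, Fri-PM→Lindqvist+Beaumont, Sat-AM→Lindqvist, Sat-PM→Beaumont, Sun-AM→Kapoor, Sun-PM→Beaumont.
Total: 130 + 145 + 130 + 135 + 165 + 135 + 165 + 145 + 165 = €1315.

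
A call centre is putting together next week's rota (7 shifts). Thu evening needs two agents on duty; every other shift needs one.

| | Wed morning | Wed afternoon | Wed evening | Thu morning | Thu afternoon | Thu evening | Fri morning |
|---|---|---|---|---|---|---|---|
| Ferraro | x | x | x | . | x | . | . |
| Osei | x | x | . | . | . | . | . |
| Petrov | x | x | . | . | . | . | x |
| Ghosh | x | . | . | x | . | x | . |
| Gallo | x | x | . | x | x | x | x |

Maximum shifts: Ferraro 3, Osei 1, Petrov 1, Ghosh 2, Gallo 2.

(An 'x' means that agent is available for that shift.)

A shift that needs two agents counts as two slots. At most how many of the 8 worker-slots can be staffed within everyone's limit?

8

Total capacity across all agents is 3+1+1+2+2 = 9, and 8 slots are needed, so at most 8 can be filled.
An assignment achieving 8: Wed morning→Osei, Wed afternoon→Ferraro, Wed evening→Ferraro, Thu morning→Ghosh, Thu afternoon→Ferraro, Thu evening→Ghosh+Gallo, Fri morning→Petrov.
Loads: Ferraro 3/3, Osei 1/1, Petrov 1/1, Ghosh 2/2, Gallo 1/2.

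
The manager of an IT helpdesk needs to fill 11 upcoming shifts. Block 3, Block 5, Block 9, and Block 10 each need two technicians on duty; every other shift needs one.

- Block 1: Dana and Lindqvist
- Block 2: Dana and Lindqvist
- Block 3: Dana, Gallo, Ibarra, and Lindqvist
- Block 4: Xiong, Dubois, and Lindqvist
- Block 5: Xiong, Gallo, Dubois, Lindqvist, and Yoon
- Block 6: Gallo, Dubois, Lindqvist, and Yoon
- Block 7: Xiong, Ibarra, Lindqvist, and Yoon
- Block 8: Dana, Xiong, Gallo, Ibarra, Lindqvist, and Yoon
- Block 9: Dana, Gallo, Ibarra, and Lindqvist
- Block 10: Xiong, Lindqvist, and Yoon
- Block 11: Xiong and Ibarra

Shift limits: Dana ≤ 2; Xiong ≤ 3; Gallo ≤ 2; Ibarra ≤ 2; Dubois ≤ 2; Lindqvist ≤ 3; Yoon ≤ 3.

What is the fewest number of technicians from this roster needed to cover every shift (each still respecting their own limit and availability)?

15 slots to fill and no one can take more than 3, so at least ⌈15/3⌉ = 5 technicians are needed.
Any 5 technicians together have capacity at most 3+3+3+2+2 = 13 < 15 slots, so 5 can never suffice.
Dana, Xiong, Gallo, Ibarra, Lindqvist, and Yoon alone can cover everything: Block 1→Dana, Block 2→Dana, Block 3→Gallo+Ibarra, Block 4→Xiong, Block 5→Lindqvist+Yoon, Block 6→Gallo, Block 7→Yoon, Block 8→Yoon, Block 9→Ibarra+Lindqvist, Block 10→Xiong+Lindqvist, Block 11→Xiong.

6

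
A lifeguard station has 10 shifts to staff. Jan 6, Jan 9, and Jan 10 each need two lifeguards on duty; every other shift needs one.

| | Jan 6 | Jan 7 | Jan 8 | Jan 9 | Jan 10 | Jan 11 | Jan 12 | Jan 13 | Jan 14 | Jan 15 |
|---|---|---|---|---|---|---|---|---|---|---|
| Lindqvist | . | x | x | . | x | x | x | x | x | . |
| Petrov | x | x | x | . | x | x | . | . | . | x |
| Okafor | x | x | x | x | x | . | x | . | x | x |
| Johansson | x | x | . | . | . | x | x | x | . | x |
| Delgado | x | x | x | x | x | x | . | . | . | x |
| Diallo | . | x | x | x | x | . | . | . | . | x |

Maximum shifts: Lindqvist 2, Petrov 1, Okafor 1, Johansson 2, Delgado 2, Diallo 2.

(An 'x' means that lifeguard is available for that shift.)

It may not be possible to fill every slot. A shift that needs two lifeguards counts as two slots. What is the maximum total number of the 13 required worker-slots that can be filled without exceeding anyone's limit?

10

Total capacity across all lifeguards is 2+1+1+2+2+2 = 10, and 13 slots are needed, so at most 10 can be filled.
An assignment achieving 10: Jan 6→Petrov+Johansson, Jan 8→Diallo, Jan 9→Okafor+Delgado, Jan 10→Diallo, Jan 11→Delgado, Jan 12→Johansson, Jan 13→Lindqvist, Jan 14→Lindqvist.
Loads: Lindqvist 2/2, Petrov 1/1, Okafor 1/1, Johansson 2/2, Delgado 2/2, Diallo 2/2.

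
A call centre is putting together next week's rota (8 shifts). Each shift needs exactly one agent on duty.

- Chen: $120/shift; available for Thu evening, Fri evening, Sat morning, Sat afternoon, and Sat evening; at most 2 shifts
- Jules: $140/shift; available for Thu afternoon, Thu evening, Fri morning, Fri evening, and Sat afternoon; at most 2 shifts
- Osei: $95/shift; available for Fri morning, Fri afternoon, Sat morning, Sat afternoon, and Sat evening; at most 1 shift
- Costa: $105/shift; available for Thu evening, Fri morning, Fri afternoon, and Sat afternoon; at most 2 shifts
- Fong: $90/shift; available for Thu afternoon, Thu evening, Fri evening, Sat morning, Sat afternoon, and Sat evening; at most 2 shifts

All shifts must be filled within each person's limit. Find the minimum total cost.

$865

Picking the cheapest available agent for each shift independently would cost $730, but that ignores the shift limits.
An optimal schedule: Thu afternoon→Fong, Thu evening→Costa, Fri morning→Costa, Fri afternoon→Osei, Fri evening→Fong, Sat morning→Chen, Sat afternoon→Jules, Sat evening→Chen.
Total: 90 + 105 + 105 + 95 + 90 + 120 + 140 + 120 = $865.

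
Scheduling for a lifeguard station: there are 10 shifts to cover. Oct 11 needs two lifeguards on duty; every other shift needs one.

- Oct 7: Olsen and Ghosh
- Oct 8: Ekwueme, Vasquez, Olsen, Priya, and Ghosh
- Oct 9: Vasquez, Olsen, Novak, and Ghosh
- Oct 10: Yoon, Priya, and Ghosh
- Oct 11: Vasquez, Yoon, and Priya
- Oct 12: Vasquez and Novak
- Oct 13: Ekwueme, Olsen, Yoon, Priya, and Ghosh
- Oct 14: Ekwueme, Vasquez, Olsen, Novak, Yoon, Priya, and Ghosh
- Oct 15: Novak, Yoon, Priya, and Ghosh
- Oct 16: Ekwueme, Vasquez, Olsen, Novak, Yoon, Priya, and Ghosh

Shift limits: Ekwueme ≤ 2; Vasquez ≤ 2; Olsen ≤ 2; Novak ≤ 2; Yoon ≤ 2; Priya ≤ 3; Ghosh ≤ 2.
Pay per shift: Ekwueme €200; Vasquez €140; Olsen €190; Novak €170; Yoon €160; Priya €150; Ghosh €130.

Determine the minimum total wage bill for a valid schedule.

Picking the cheapest available lifeguard for each shift independently would cost €1470, but that ignores the shift limits.
An optimal schedule: Oct 7→Ghosh, Oct 8→Priya, Oct 9→Novak, Oct 10→Ghosh, Oct 11→Vasquez+Priya, Oct 12→Vasquez, Oct 13→Yoon, Oct 14→Yoon, Oct 15→Priya, Oct 16→Novak.
Total: 130 + 150 + 170 + 130 + 140 + 150 + 140 + 160 + 160 + 150 + 170 = €1650.

€1650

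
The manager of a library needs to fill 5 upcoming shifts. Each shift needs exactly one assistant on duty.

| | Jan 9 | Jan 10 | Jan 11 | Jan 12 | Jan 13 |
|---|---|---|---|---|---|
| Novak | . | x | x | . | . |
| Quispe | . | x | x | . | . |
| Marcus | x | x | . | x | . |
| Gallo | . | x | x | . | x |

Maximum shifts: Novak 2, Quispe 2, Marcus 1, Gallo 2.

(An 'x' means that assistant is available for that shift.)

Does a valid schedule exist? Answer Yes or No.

Total capacity is 7 and 5 slots are needed, so capacity alone doesn't rule it out.
Shifts {Jan 9, Jan 12} need 2 worker-slots in total, but the assistants available for any of those shifts (Marcus) can supply at most 1 among them. So no valid schedule exists.

No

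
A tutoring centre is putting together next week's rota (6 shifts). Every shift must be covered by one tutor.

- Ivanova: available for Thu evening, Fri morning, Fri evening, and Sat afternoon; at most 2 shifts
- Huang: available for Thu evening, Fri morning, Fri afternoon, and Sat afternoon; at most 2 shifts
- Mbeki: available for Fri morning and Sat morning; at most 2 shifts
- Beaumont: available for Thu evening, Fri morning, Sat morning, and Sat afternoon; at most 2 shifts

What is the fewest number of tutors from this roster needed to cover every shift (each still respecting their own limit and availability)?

6 slots to fill and no one can take more than 2, so at least ⌈6/2⌉ = 3 tutors are needed.
Ivanova, Huang, and Mbeki alone can cover everything: Thu evening→Ivanova, Fri morning→Mbeki, Fri afternoon→Huang, Fri evening→Ivanova, Sat morning→Mbeki, Sat afternoon→Huang.

3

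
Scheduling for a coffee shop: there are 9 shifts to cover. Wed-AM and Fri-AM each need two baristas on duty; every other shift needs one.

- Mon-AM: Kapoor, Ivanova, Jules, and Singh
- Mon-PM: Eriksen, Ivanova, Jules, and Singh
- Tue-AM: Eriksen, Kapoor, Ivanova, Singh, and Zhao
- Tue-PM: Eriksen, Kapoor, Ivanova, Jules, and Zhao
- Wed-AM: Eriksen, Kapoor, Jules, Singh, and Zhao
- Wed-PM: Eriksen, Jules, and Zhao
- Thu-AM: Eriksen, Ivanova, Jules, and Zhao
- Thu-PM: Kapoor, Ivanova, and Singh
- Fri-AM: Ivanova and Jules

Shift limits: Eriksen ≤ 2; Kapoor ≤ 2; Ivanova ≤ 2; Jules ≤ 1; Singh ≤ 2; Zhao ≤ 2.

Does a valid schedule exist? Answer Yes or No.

Yes

Fri-AM can only be covered by Ivanova and Jules, so that assignment is forced.
One valid schedule: Mon-AM→Kapoor, Mon-PM→Eriksen, Tue-AM→Singh, Tue-PM→Zhao, Wed-AM→Singh+Zhao, Wed-PM→Eriksen, Thu-AM→Ivanova, Thu-PM→Kapoor, Fri-AM→Ivanova+Jules.
Loads: Eriksen 2/2, Kapoor 2/2, Ivanova 2/2, Jules 1/1, Singh 2/2, Zhao 2/2 — all within limits.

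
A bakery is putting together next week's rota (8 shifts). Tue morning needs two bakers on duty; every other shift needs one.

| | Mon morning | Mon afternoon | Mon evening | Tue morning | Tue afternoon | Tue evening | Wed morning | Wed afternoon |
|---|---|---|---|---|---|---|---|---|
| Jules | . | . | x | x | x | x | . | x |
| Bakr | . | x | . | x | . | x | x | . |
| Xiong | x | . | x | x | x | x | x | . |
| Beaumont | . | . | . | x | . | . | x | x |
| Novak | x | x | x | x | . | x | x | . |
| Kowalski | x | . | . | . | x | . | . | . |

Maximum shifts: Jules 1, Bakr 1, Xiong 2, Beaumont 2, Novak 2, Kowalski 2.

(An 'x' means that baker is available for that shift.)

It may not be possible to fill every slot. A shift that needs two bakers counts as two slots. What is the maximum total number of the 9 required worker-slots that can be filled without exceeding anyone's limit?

Total capacity across all bakers is 1+1+2+2+2+2 = 10, and 9 slots are needed, so at most 9 can be filled.
An assignment achieving 9: Mon morning→Xiong, Mon afternoon→Bakr, Mon evening→Xiong, Tue morning→Beaumont+Novak, Tue afternoon→Kowalski, Tue evening→Novak, Wed morning→Beaumont, Wed afternoon→Jules.
Loads: Jules 1/1, Bakr 1/1, Xiong 2/2, Beaumont 2/2, Novak 2/2, Kowalski 1/2.

9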